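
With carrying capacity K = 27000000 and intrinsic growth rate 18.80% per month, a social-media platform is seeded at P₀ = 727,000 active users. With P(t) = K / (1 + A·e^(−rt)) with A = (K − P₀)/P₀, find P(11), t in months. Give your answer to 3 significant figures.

≈ 4,850,000 active users

A = (27000000 − 727000)/727000 = 36.13893
P(11) = 27000000 / (1 + 36.13893·e^(−0.188·11)) = 27000000 / (1 + 36.13893·0.126438)
= 27000000 / 5.56935 ≈ 4847963.96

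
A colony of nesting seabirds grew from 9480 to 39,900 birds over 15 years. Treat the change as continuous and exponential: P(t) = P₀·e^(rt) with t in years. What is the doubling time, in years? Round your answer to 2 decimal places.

r = ln(39900/9480) / 15 = ln(4.20886) / 15 ≈ 0.095813 per year
doubling time = ln 2 / |r| = 0.69315 / 0.095813

doubling time ≈ 7.23 years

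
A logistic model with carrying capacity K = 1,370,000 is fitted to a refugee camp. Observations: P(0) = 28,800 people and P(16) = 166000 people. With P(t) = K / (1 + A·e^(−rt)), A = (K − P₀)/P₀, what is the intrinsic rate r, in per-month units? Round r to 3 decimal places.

A = (1370000 − 28800)/28800 = 46.56944
166000 = 1370000/(1 + 46.56944·e^(−r·16)) → e^(−16r) = (8.25301 − 1)/46.56944 = 0.155746
r = −ln(0.155746)/16 = 1.85953/16

r ≈ 0.116 per month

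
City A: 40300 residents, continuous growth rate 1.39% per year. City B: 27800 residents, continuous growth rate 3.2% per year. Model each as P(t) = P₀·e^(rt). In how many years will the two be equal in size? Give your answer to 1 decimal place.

40300·e^(0.0139t) = 27800·e^(0.032t)
40300/27800 = e^((0.032 − 0.0139)t) → ln(1.44964) = 0.0181·t
t = 0.37132 / 0.0181

t ≈ 20.5 years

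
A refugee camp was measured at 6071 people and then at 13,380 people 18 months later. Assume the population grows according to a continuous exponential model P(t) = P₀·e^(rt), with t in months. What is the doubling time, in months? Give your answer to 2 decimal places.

r = ln(13380/6071) / 18 = ln(2.20392) / 18 ≈ 0.043902 per month
doubling time = ln 2 / |r| = 0.69315 / 0.043902

doubling time ≈ 15.79 months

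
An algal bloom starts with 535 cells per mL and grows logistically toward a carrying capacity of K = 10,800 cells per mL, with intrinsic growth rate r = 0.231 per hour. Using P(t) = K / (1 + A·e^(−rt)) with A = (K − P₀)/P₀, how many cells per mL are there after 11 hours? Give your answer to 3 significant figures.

A = (10800 − 535)/535 = 19.18692
P(11) = 10800 / (1 + 19.18692·e^(−0.231·11)) = 10800 / (1 + 19.18692·0.078788)
= 10800 / 2.51169 ≈ 4299.89

≈ 4,300 cells per mL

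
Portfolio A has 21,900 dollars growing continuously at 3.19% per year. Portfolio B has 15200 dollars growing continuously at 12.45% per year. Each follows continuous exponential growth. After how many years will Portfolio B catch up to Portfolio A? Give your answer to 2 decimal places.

21900·e^(0.0319t) = 15200·e^(0.1245t)
21900/15200 = e^((0.1245 − 0.0319)t) → ln(1.44079) = 0.0926·t
t = 0.36519 / 0.0926

t ≈ 3.94 years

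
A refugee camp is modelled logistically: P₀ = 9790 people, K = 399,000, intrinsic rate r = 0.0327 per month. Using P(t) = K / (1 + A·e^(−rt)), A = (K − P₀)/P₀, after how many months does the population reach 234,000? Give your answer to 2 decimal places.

t ≈ 123.31 months

A = (399000 − 9790)/9790 = 39.75587
234000 = 399000/(1 + 39.75587·e^(−0.0327t)) → 1 + 39.75587·e^(−0.0327t) = 1.70513
e^(−0.0327t) = 0.017736 → t = ln(56.38106)/0.0327 = 4.03213/0.0327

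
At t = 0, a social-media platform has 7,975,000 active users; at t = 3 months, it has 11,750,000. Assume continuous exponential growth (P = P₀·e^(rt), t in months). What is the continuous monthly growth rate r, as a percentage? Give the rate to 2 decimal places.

11750000 = 7975000 · e^(r·3)
e^(3r) = 11750000/7975000 = 1.47335
r = ln(1.47335) / 3 = 0.38754 / 3

r ≈ 12.92% per month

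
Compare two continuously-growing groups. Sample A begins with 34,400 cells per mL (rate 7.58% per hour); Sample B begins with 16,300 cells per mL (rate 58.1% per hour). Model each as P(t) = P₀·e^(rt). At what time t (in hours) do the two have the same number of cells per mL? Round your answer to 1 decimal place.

t ≈ 1.5 hours

34400·e^(0.0758t) = 16300·e^(0.581t)
34400/16300 = e^((0.581 − 0.0758)t) → ln(2.11043) = 0.5052·t
t = 0.74689 / 0.5052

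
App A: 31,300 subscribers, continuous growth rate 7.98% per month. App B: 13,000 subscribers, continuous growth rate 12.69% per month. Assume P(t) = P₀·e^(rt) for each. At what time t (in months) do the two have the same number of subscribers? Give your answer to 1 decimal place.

31300·e^(0.0798t) = 13000·e^(0.1269t)
31300/13000 = e^((0.1269 − 0.0798)t) → ln(2.40769) = 0.0471·t
t = 0.87867 / 0.0471

t ≈ 18.7 months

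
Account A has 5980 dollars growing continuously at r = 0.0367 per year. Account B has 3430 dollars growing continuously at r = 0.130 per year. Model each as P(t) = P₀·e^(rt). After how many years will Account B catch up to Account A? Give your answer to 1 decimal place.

t ≈ 6.0 years

5980·e^(0.0367t) = 3430·e^(0.13t)
5980/3430 = e^((0.13 − 0.0367)t) → ln(1.74344) = 0.0933·t
t = 0.55586 / 0.0933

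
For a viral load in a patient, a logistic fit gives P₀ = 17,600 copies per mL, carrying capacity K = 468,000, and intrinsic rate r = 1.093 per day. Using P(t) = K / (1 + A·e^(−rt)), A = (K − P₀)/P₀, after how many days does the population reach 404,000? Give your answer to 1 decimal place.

t ≈ 4.7 days

A = (468000 − 17600)/17600 = 25.59091
404000 = 468000/(1 + 25.59091·e^(−1.093t)) → 1 + 25.59091·e^(−1.093t) = 1.15842
e^(−1.093t) = 0.00619 → t = ln(161.54261)/1.093 = 5.08477/1.093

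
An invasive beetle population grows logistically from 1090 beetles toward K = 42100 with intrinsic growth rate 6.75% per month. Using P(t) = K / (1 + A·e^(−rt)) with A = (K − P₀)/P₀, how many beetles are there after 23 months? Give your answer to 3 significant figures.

≈ 4,700 beetles

A = (42100 − 1090)/1090 = 37.62385
P(23) = 42100 / (1 + 37.62385·e^(−0.0675·23)) = 42100 / (1 + 37.62385·0.211718)
= 42100 / 8.96565 ≈ 4695.7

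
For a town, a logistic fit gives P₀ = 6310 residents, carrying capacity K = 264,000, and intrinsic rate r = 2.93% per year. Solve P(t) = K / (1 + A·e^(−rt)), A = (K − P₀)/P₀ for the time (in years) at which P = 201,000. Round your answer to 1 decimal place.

t ≈ 166.2 years

A = (264000 − 6310)/6310 = 40.83835
201000 = 264000/(1 + 40.83835·e^(−0.0293t)) → 1 + 40.83835·e^(−0.0293t) = 1.31343
e^(−0.0293t) = 0.007675 → t = ln(130.29379)/0.0293 = 4.86979/0.0293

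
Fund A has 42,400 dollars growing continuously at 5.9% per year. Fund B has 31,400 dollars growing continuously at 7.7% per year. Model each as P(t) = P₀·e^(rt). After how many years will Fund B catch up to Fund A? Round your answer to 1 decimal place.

t ≈ 16.7 years

42400·e^(0.059t) = 31400·e^(0.077t)
42400/31400 = e^((0.077 − 0.059)t) → ln(1.35032) = 0.018·t
t = 0.30034 / 0.018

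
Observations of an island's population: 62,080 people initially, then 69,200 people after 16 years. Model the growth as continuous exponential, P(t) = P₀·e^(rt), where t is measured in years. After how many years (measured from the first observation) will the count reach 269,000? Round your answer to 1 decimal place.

r = ln(69200/62080) / 16 ≈ 0.006786 per year
t = ln(269000/62080) / r = 1.46629 / 0.006786 ≈ 216.073

t ≈ 216.1 years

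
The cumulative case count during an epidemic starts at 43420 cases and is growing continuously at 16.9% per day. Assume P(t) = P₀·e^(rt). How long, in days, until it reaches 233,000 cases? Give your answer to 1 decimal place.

t ≈ 9.9 days

233000 = 43420 · e^(0.169·t)
t = ln(233000/43420) / 0.169 = ln(5.36619) / 0.169 = 1.68012 / 0.169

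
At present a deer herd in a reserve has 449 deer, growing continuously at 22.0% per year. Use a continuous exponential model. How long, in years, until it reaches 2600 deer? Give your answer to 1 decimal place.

2600 = 449 · e^(0.22·t)
t = ln(2600/449) / 0.22 = ln(5.79065) / 0.22 = 1.75624 / 0.22

t ≈ 8.0 years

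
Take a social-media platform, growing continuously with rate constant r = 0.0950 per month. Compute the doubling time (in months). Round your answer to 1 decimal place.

doubling time = ln(2) / |r| = 0.69315 / 0.095

doubling time ≈ 7.3 months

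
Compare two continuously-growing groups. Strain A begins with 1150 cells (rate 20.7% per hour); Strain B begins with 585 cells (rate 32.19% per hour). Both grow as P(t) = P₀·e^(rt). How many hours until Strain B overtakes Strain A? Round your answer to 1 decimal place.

t ≈ 5.9 hours

1150·e^(0.207t) = 585·e^(0.3219t)
1150/585 = e^((0.3219 − 0.207)t) → ln(1.96581) = 0.1149·t
t = 0.67591 / 0.1149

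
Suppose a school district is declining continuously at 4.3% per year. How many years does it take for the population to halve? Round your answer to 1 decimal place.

half-life = ln(2) / |r| = 0.69315 / 0.043

half-life ≈ 16.1 years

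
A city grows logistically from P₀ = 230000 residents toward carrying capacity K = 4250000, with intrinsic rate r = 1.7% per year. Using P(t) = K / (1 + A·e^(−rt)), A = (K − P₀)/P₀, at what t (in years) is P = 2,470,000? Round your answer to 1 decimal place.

t ≈ 187.6 years

A = (4250000 − 230000)/230000 = 17.47826
2470000 = 4250000/(1 + 17.47826·e^(−0.017t)) → 1 + 17.47826·e^(−0.017t) = 1.72065
e^(−0.017t) = 0.041231 → t = ln(24.25354)/0.017 = 3.18856/0.017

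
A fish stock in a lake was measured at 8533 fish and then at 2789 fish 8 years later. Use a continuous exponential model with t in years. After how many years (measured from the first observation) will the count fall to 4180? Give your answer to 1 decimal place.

t ≈ 5.1 years

r = ln(2789/8533) / 8 ≈ -0.139782 per year
t = ln(4180/8533) / r = -0.71363 / -0.139782 ≈ 5.105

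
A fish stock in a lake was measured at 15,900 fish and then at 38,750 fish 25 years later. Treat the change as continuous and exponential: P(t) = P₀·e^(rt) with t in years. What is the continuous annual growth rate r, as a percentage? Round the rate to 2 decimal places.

38750 = 15900 · e^(r·25)
e^(25r) = 38750/15900 = 2.43711
r = ln(2.43711) / 25 = 0.89081 / 25

r ≈ 3.56% per year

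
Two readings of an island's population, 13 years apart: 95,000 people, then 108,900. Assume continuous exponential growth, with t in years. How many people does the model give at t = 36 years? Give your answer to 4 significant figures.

≈ 138,700 people

r = ln(108900/95000) / 13 ≈ 0.010504 per year
P(36) = 95000 · e^(0.010504·36) = 95000 · 1.45958 ≈ 138659.88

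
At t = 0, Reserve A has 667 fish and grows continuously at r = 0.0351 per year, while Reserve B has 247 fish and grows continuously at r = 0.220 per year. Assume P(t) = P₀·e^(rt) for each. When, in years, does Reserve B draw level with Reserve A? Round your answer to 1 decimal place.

t ≈ 5.4 years

667·e^(0.0351t) = 247·e^(0.22t)
667/247 = e^((0.22 − 0.0351)t) → ln(2.7004) = 0.1849·t
t = 0.9934 / 0.1849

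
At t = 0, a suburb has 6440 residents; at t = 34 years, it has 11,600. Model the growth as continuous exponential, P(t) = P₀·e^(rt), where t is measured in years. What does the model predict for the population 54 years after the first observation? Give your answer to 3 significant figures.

≈ 16,400 residents

r = ln(11600/6440) / 34 ≈ 0.017308 per year
P(54) = 6440 · e^(0.017308·54) = 6440 · 2.54629 ≈ 16398.14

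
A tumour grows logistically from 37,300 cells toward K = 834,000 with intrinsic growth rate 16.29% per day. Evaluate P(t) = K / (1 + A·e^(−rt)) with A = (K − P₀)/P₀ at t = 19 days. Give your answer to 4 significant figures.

≈ 424,000 cells

A = (834000 − 37300)/37300 = 21.35925
P(19) = 834000 / (1 + 21.35925·e^(−0.1629·19)) = 834000 / (1 + 21.35925·0.04527)
= 834000 / 1.96694 ≈ 424008.09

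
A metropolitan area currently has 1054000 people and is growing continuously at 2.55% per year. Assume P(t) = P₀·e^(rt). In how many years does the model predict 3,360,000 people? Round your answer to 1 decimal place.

t ≈ 45.5 years

3360000 = 1054000 · e^(0.0255·t)
t = ln(3360000/1054000) / 0.0255 = ln(3.18786) / 0.0255 = 1.15935 / 0.0255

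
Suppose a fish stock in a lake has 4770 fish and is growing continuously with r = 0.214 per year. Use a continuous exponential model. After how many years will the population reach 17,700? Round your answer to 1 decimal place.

t ≈ 6.1 years

17700 = 4770 · e^(0.214·t)
t = ln(17700/4770) / 0.214 = ln(3.71069) / 0.214 = 1.31122 / 0.214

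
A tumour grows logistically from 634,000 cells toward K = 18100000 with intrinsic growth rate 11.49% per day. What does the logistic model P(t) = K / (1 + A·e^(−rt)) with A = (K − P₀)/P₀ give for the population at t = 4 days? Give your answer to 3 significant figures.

A = (18100000 − 634000)/634000 = 27.5489
P(4) = 18100000 / (1 + 27.5489·e^(−0.1149·4)) = 18100000 / (1 + 27.5489·0.631536)
= 18100000 / 18.39813 ≈ 983795.89

≈ 984,000 cells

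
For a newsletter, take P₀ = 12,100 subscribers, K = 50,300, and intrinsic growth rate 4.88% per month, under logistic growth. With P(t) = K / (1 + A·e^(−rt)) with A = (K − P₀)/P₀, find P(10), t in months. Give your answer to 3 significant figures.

A = (50300 − 12100)/12100 = 3.15702
P(10) = 50300 / (1 + 3.15702·e^(−0.0488·10)) = 50300 / (1 + 3.15702·0.613853)
= 50300 / 2.93795 ≈ 17120.79

≈ 17,100 subscribers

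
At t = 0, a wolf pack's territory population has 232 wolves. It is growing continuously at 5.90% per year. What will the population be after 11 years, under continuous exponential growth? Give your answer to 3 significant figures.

≈ 444 wolves

P(11) = 232 · e^(0.059·11) = 232 · e^(0.649)
= 232 · 1.91363 ≈ 443.96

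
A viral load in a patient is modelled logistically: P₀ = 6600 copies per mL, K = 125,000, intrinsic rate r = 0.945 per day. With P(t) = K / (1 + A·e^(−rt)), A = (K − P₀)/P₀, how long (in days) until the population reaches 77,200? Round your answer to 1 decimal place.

t ≈ 3.6 days

A = (125000 − 6600)/6600 = 17.93939
77200 = 125000/(1 + 17.93939·e^(−0.945t)) → 1 + 17.93939·e^(−0.945t) = 1.61917
e^(−0.945t) = 0.034515 → t = ln(28.97325)/0.945 = 3.36637/0.945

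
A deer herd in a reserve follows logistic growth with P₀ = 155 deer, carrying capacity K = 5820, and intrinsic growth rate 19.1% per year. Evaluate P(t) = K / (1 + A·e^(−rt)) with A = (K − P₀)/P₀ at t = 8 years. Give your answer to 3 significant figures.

A = (5820 − 155)/155 = 36.54839
P(8) = 5820 / (1 + 36.54839·e^(−0.191·8)) = 5820 / (1 + 36.54839·0.216969)
= 5820 / 8.92987 ≈ 651.74

≈ 652 deer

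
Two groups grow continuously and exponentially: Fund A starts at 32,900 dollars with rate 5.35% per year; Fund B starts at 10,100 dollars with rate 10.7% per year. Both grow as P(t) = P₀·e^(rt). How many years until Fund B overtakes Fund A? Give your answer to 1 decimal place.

32900·e^(0.0535t) = 10100·e^(0.107t)
32900/10100 = e^((0.107 − 0.0535)t) → ln(3.25743) = 0.0535·t
t = 1.18094 / 0.0535

t ≈ 22.1 years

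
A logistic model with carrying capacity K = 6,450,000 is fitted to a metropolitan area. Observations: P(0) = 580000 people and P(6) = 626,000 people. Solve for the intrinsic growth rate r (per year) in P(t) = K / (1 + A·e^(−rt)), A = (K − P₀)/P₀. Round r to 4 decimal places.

r ≈ 0.0140 per year

A = (6450000 − 580000)/580000 = 10.12069
626000 = 6450000/(1 + 10.12069·e^(−r·6)) → e^(−6r) = (10.30351 − 1)/10.12069 = 0.919257
r = −ln(0.919257)/6 = 0.08419/6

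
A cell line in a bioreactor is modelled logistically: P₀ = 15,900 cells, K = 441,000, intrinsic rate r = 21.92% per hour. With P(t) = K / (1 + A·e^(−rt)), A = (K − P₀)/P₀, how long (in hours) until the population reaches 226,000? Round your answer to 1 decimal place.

t ≈ 15.2 hours

A = (441000 − 15900)/15900 = 26.73585
226000 = 441000/(1 + 26.73585·e^(−0.2192t)) → 1 + 26.73585·e^(−0.2192t) = 1.95133
e^(−0.2192t) = 0.035582 → t = ln(28.10373)/0.2192 = 3.3359/0.2192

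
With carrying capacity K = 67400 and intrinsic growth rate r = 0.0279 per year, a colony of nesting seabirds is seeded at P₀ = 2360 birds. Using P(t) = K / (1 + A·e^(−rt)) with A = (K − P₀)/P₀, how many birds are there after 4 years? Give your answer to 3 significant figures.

≈ 2,630 birds

A = (67400 − 2360)/2360 = 27.55932
P(4) = 67400 / (1 + 27.55932·e^(−0.0279·4)) = 67400 / (1 + 27.55932·0.894402)
= 67400 / 25.64911 ≈ 2627.77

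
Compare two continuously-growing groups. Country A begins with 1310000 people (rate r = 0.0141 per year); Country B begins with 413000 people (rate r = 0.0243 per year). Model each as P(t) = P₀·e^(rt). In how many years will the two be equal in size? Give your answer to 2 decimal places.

1310000·e^(0.0141t) = 413000·e^(0.0243t)
1310000/413000 = e^((0.0243 − 0.0141)t) → ln(3.17191) = 0.0102·t
t = 1.15433 / 0.0102

t ≈ 113.17 years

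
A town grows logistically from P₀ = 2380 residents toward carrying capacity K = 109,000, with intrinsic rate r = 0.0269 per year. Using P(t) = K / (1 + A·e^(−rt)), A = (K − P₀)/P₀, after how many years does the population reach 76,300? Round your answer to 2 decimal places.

t ≈ 172.84 years

A = (109000 − 2380)/2380 = 44.79832
76300 = 109000/(1 + 44.79832·e^(−0.0269t)) → 1 + 44.79832·e^(−0.0269t) = 1.42857
e^(−0.0269t) = 0.009567 → t = ln(104.52941)/0.0269 = 4.64947/0.0269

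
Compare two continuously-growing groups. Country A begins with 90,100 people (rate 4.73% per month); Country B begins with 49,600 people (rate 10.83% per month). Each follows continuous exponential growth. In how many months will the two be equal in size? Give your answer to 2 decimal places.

90100·e^(0.0473t) = 49600·e^(0.1083t)
90100/49600 = e^((0.1083 − 0.0473)t) → ln(1.81653) = 0.061·t
t = 0.59693 / 0.061

t ≈ 9.79 months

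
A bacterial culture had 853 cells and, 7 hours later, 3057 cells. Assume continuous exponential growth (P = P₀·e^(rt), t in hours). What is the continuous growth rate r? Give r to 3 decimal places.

r ≈ 0.182 per hour

3057 = 853 · e^(r·7)
e^(7r) = 3057/853 = 3.58382
r = ln(3.58382) / 7 = 1.27643 / 7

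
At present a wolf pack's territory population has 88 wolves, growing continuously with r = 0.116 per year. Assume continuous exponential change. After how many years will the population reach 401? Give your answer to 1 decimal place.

401 = 88 · e^(0.116·t)
t = ln(401/88) / 0.116 = ln(4.55682) / 0.116 = 1.51662 / 0.116

t ≈ 13.1 years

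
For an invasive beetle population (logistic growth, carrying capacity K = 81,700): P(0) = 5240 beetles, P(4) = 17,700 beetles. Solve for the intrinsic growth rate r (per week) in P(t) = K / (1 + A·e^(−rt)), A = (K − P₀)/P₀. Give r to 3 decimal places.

A = (81700 − 5240)/5240 = 14.5916
17700 = 81700/(1 + 14.5916·e^(−r·4)) → e^(−4r) = (4.61582 − 1)/14.5916 = 0.247801
r = −ln(0.247801)/4 = 1.39513/4

r ≈ 0.349 per week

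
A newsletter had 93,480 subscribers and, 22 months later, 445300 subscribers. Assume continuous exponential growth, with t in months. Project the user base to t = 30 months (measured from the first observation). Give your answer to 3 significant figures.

≈ 786,000 subscribers

r = ln(445300/93480) / 22 ≈ 0.070955 per month
P(30) = 93480 · e^(0.070955·30) = 93480 · 8.40341 ≈ 785550.57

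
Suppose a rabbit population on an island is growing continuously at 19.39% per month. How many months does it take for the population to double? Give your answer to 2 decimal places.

doubling time ≈ 3.57 months

doubling time = ln(2) / |r| = 0.69315 / 0.1939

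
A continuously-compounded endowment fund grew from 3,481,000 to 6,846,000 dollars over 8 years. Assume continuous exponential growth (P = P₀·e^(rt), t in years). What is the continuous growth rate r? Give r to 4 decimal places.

r ≈ 0.0845 per year

6846000 = 3481000 · e^(r·8)
e^(8r) = 6846000/3481000 = 1.96668
r = ln(1.96668) / 8 = 0.67634 / 8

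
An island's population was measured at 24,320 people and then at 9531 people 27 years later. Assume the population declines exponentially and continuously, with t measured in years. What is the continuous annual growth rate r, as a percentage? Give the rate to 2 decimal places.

9531 = 24320 · e^(r·27)
e^(27r) = 9531/24320 = 0.3919
r = ln(0.3919) / 27 = -0.93675 / 27

r ≈ -3.47% per year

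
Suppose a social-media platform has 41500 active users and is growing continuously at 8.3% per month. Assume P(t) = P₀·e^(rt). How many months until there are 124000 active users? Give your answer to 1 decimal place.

t ≈ 13.2 months

124000 = 41500 · e^(0.083·t)
t = ln(124000/41500) / 0.083 = ln(2.98795) / 0.083 = 1.09459 / 0.083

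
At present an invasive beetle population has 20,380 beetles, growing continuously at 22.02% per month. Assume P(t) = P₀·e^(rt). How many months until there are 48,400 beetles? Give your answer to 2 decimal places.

t ≈ 3.93 months

48400 = 20380 · e^(0.2202·t)
t = ln(48400/20380) / 0.2202 = ln(2.37488) / 0.2202 = 0.86495 / 0.2202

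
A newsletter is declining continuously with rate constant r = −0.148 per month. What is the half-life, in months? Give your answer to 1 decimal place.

half-life = ln(2) / |r| = 0.69315 / 0.148

half-life ≈ 4.7 months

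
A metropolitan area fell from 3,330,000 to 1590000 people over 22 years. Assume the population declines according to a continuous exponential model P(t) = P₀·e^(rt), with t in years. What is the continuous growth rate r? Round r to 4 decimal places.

r ≈ -0.0336 per year

1590000 = 3330000 · e^(r·22)
e^(22r) = 1590000/3330000 = 0.47748
r = ln(0.47748) / 22 = -0.73924 / 22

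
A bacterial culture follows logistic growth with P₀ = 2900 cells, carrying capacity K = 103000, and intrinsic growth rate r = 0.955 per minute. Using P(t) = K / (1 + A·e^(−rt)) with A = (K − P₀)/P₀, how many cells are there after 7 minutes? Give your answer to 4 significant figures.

≈ 98,740 cells

A = (103000 − 2900)/2900 = 34.51724
P(7) = 103000 / (1 + 34.51724·e^(−0.955·7)) = 103000 / (1 + 34.51724·0.00125)
= 103000 / 1.04313 ≈ 98741.31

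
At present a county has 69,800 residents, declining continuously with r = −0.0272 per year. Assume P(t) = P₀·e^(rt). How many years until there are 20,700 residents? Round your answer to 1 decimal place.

t ≈ 44.7 years

20700 = 69800 · e^(-0.0272·t)
t = ln(20700/69800) / -0.0272 = ln(0.29656) / -0.0272 = -1.2155 / -0.0272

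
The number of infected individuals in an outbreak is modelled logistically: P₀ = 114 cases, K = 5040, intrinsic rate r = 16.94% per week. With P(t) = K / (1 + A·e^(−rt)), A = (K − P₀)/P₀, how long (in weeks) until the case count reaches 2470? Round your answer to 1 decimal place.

A = (5040 − 114)/114 = 43.21053
2470 = 5040/(1 + 43.21053·e^(−0.1694t)) → 1 + 43.21053·e^(−0.1694t) = 2.04049
e^(−0.1694t) = 0.024079 → t = ln(41.52918)/0.1694 = 3.7264/0.1694

t ≈ 22.0 weeks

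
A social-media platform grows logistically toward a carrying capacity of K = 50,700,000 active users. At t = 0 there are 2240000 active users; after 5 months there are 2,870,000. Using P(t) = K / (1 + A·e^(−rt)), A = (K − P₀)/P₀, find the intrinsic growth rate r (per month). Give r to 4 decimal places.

A = (50700000 − 2240000)/2240000 = 21.63393
2870000 = 50700000/(1 + 21.63393·e^(−r·5)) → e^(−5r) = (17.66551 − 1)/21.63393 = 0.770341
r = −ln(0.770341)/5 = 0.26092/5

r ≈ 0.0522 per month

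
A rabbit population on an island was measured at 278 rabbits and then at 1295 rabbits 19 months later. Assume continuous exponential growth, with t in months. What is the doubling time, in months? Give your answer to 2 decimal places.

r = ln(1295/278) / 19 = ln(4.65827) / 19 ≈ 0.080981 per month
doubling time = ln 2 / |r| = 0.69315 / 0.080981

doubling time ≈ 8.56 months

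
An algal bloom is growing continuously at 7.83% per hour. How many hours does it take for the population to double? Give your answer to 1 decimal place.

doubling time ≈ 8.9 hours

doubling time = ln(2) / |r| = 0.69315 / 0.0783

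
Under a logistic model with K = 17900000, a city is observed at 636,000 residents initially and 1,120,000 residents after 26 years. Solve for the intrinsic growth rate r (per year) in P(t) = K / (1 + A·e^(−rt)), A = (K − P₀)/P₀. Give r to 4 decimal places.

A = (17900000 − 636000)/636000 = 27.14465
1120000 = 17900000/(1 + 27.14465·e^(−r·26)) → e^(−26r) = (15.98214 − 1)/27.14465 = 0.551937
r = −ln(0.551937)/26 = 0.59432/26

r ≈ 0.0229 per year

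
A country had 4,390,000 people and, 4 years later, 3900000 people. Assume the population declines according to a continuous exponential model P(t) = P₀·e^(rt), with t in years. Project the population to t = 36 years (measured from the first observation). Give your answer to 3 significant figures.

≈ 1,510,000 people

r = ln(3900000/4390000) / 4 ≈ -0.029588 per year
P(36) = 4390000 · e^(-0.029588·36) = 4390000 · 0.34467 ≈ 1513091.88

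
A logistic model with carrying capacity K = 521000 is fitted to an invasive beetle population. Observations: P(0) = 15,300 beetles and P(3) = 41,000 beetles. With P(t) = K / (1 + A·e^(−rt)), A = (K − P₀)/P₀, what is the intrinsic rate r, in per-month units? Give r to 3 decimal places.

r ≈ 0.346 per month

A = (521000 − 15300)/15300 = 33.05229
41000 = 521000/(1 + 33.05229·e^(−r·3)) → e^(−3r) = (12.70732 − 1)/33.05229 = 0.354206
r = −ln(0.354206)/3 = 1.03788/3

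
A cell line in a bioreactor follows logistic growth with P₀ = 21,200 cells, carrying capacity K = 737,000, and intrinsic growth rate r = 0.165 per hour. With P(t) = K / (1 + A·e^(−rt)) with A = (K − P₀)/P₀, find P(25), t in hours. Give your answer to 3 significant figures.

A = (737000 − 21200)/21200 = 33.76415
P(25) = 737000 / (1 + 33.76415·e^(−0.165·25)) = 737000 / (1 + 33.76415·0.016163)
= 737000 / 1.54575 ≈ 476792.23

≈ 477,000 cells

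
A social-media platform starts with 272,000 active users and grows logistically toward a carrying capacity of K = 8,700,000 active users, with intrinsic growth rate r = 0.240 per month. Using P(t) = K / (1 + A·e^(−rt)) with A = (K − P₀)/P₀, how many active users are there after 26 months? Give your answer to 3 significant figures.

A = (8700000 − 272000)/272000 = 30.98529
P(26) = 8700000 / (1 + 30.98529·e^(−0.24·26)) = 8700000 / (1 + 30.98529·0.00195)
= 8700000 / 1.06042 ≈ 8204320.81

≈ 8,200,000 active users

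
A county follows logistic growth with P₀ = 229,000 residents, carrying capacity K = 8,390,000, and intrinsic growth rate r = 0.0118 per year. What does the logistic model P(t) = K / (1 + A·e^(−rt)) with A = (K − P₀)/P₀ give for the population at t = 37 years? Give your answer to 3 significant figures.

A = (8390000 − 229000)/229000 = 35.63755
P(37) = 8390000 / (1 + 35.63755·e^(−0.0118·37)) = 8390000 / (1 + 35.63755·0.64623)
= 8390000 / 24.03005 ≈ 349146.14

≈ 349,000 residents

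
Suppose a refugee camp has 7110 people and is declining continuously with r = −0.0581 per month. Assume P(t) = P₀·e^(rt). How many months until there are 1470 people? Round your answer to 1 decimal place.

t ≈ 27.1 months

1470 = 7110 · e^(-0.0581·t)
t = ln(1470/7110) / -0.0581 = ln(0.20675) / -0.0581 = -1.57624 / -0.0581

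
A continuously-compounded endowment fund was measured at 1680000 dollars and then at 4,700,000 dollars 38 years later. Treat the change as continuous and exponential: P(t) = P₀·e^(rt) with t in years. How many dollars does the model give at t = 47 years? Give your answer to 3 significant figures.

≈ 6,000,000 dollars

r = ln(4700000/1680000) / 38 ≈ 0.027073 per year
P(47) = 1680000 · e^(0.027073·47) = 1680000 · 3.5695 ≈ 5996753.61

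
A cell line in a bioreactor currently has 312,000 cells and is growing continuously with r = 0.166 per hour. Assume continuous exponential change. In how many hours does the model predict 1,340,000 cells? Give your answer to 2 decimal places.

1340000 = 312000 · e^(0.166·t)
t = ln(1340000/312000) / 0.166 = ln(4.29487) / 0.166 = 1.45742 / 0.166

t ≈ 8.78 hours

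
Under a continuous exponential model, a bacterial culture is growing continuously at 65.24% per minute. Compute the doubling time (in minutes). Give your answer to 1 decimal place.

doubling time ≈ 1.1 minutes

doubling time = ln(2) / |r| = 0.69315 / 0.6524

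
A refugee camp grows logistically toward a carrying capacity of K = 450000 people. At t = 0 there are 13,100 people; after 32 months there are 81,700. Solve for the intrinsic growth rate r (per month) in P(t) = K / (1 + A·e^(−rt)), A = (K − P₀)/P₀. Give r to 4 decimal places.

r ≈ 0.0625 per month

A = (450000 − 13100)/13100 = 33.35115
81700 = 450000/(1 + 33.35115·e^(−r·32)) → e^(−32r) = (5.50796 − 1)/33.35115 = 0.135166
r = −ln(0.135166)/32 = 2.00125/32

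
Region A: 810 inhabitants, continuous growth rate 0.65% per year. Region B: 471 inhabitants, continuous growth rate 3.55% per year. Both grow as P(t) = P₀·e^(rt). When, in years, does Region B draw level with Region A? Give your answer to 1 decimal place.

810·e^(0.0065t) = 471·e^(0.0355t)
810/471 = e^((0.0355 − 0.0065)t) → ln(1.71975) = 0.029·t
t = 0.54218 / 0.029

t ≈ 18.7 years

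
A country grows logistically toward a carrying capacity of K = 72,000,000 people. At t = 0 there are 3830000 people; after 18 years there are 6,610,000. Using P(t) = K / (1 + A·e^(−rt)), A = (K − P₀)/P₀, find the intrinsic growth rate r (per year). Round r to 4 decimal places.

r ≈ 0.0326 per year

A = (72000000 − 3830000)/3830000 = 17.79896
6610000 = 72000000/(1 + 17.79896·e^(−r·18)) → e^(−18r) = (10.89259 − 1)/17.79896 = 0.555796
r = −ln(0.555796)/18 = 0.58735/18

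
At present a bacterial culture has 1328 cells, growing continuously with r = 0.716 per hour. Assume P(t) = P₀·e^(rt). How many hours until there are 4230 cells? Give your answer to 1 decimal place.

t ≈ 1.6 hours

4230 = 1328 · e^(0.716·t)
t = ln(4230/1328) / 0.716 = ln(3.18524) / 0.716 = 1.15853 / 0.716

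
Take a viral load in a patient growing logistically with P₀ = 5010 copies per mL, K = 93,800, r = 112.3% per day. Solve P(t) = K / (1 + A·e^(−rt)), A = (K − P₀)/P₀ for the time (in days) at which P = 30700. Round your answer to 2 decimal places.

t ≈ 1.92 days

A = (93800 − 5010)/5010 = 17.72255
30700 = 93800/(1 + 17.72255·e^(−1.123t)) → 1 + 17.72255·e^(−1.123t) = 3.05537
e^(−1.123t) = 0.115975 → t = ln(8.62254)/1.123 = 2.15438/1.123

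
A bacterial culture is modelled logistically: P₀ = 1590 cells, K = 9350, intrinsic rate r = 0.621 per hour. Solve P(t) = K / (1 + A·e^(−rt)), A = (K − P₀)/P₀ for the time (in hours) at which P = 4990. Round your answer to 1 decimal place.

t ≈ 2.8 hours

A = (9350 − 1590)/1590 = 4.8805
4990 = 9350/(1 + 4.8805·e^(−0.621t)) → 1 + 4.8805·e^(−0.621t) = 1.87375
e^(−0.621t) = 0.179028 → t = ln(5.58571)/0.621 = 1.72021/0.621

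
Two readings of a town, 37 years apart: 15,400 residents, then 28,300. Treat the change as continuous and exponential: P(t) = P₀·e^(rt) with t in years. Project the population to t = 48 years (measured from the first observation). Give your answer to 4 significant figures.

≈ 33,910 residents

r = ln(28300/15400) / 37 ≈ 0.016446 per year
P(48) = 15400 · e^(0.016446·48) = 15400 · 2.20207 ≈ 33911.88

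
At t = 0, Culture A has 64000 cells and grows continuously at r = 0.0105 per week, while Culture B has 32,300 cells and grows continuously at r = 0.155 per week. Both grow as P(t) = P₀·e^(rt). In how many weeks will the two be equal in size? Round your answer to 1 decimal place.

t ≈ 4.7 weeks

64000·e^(0.0105t) = 32300·e^(0.155t)
64000/32300 = e^((0.155 − 0.0105)t) → ln(1.98142) = 0.1445·t
t = 0.68382 / 0.1445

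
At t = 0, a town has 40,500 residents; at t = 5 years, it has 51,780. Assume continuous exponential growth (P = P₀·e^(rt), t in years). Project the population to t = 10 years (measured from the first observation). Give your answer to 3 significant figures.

r = ln(51780/40500) / 5 ≈ 0.04914 per year
P(10) = 40500 · e^(0.04914·10) = 40500 · 1.63461 ≈ 66201.69

≈ 66,200 residents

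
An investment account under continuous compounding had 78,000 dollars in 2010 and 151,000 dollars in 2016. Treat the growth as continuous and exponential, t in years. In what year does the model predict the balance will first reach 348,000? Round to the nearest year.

year 2024

r = ln(151000/78000) / 6 = 0.66057/6 ≈ 0.110095 per year
t = ln(348000/78000) / r = 1.49549/0.110095 ≈ 13.58 years after 2010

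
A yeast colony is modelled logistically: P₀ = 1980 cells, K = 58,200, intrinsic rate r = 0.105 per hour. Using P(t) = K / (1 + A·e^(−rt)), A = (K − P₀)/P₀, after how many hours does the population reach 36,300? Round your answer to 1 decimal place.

A = (58200 − 1980)/1980 = 28.39394
36300 = 58200/(1 + 28.39394·e^(−0.105t)) → 1 + 28.39394·e^(−0.105t) = 1.60331
e^(−0.105t) = 0.021248 → t = ln(47.06393)/0.105 = 3.85151/0.105

t ≈ 36.7 hours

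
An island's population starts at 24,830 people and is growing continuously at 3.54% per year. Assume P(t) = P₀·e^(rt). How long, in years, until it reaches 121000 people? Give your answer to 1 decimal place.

121000 = 24830 · e^(0.0354·t)
t = ln(121000/24830) / 0.0354 = ln(4.87314) / 0.0354 = 1.58374 / 0.0354

t ≈ 44.7 years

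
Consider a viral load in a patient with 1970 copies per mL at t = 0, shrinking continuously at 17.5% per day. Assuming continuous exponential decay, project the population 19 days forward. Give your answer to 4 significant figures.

P(19) = 1970 · e^(-0.175·19) = 1970 · e^(-3.325)
= 1970 · 0.03597 ≈ 70.87

≈ 70.87 copies per mL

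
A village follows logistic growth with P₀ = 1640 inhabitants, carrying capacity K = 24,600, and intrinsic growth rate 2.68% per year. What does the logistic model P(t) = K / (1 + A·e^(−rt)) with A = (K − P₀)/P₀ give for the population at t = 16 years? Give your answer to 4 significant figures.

A = (24600 − 1640)/1640 = 14
P(16) = 24600 / (1 + 14·e^(−0.0268·16)) = 24600 / (1 + 14·0.65129)
= 24600 / 10.11806 ≈ 2431.3

≈ 2,431 inhabitants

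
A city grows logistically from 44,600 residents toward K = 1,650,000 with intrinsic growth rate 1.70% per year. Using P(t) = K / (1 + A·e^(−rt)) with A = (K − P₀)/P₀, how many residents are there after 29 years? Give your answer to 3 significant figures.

A = (1650000 − 44600)/44600 = 35.99552
P(29) = 1650000 / (1 + 35.99552·e^(−0.017·29)) = 1650000 / (1 + 35.99552·0.610791)
= 1650000 / 22.98575 ≈ 71783.62

≈ 71,800 residents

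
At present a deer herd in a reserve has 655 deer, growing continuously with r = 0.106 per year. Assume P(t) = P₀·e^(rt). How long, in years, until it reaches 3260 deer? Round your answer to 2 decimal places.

3260 = 655 · e^(0.106·t)
t = ln(3260/655) / 0.106 = ln(4.9771) / 0.106 = 1.60485 / 0.106

t ≈ 15.14 years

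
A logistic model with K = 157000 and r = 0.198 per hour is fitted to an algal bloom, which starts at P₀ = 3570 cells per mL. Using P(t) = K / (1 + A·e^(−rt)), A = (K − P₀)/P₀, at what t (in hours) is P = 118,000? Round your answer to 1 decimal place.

A = (157000 − 3570)/3570 = 42.97759
118000 = 157000/(1 + 42.97759·e^(−0.198t)) → 1 + 42.97759·e^(−0.198t) = 1.33051
e^(−0.198t) = 0.00769 → t = ln(130.03476)/0.198 = 4.8678/0.198

t ≈ 24.6 hours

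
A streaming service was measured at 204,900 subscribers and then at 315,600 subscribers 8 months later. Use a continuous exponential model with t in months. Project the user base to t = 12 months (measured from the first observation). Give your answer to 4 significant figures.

r = ln(315600/204900) / 8 ≈ 0.053994 per month
P(12) = 204900 · e^(0.053994·12) = 204900 · 1.91158 ≈ 391682.81

≈ 391,700 subscribers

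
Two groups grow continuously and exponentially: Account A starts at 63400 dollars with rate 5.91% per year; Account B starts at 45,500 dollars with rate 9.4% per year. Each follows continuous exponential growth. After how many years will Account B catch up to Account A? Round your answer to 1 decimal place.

t ≈ 9.5 years

63400·e^(0.0591t) = 45500·e^(0.094t)
63400/45500 = e^((0.094 − 0.0591)t) → ln(1.39341) = 0.0349·t
t = 0.33175 / 0.0349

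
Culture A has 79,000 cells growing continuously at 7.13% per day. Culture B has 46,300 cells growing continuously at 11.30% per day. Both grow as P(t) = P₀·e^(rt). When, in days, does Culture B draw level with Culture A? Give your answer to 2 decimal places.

t ≈ 12.81 days

79000·e^(0.0713t) = 46300·e^(0.113t)
79000/46300 = e^((0.113 − 0.0713)t) → ln(1.70626) = 0.0417·t
t = 0.53431 / 0.0417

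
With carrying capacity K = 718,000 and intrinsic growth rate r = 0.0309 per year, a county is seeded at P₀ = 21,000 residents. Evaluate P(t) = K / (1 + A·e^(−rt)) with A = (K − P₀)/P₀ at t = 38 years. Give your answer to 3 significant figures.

≈ 63,800 residents

A = (718000 − 21000)/21000 = 33.19048
P(38) = 718000 / (1 + 33.19048·e^(−0.0309·38)) = 718000 / (1 + 33.19048·0.309066)
= 718000 / 11.25805 ≈ 63776.57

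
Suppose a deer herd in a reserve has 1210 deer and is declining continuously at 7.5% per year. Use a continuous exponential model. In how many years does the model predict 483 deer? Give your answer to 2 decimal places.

t ≈ 12.24 years

483 = 1210 · e^(-0.075·t)
t = ln(483/1210) / -0.075 = ln(0.39917) / -0.075 = -0.91836 / -0.075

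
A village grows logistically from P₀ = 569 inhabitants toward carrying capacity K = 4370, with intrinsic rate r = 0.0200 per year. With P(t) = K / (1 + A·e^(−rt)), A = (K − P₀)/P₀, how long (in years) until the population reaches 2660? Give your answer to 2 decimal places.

A = (4370 − 569)/569 = 6.68014
2660 = 4370/(1 + 6.68014·e^(−0.02t)) → 1 + 6.68014·e^(−0.02t) = 1.64286
e^(−0.02t) = 0.096234 → t = ln(10.39133)/0.02 = 2.34097/0.02

t ≈ 117.05 years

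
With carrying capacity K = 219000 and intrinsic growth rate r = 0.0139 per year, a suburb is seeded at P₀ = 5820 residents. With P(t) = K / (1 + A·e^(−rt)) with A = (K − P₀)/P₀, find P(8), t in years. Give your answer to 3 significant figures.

A = (219000 − 5820)/5820 = 36.62887
P(8) = 219000 / (1 + 36.62887·e^(−0.0139·8)) = 219000 / (1 + 36.62887·0.89476)
= 219000 / 33.77404 ≈ 6484.27

≈ 6,480 residents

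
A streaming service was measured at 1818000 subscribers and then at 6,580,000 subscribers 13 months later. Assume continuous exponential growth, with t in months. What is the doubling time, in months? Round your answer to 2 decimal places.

r = ln(6580000/1818000) / 13 = ln(3.61936) / 13 ≈ 0.098946 per month
doubling time = ln 2 / |r| = 0.69315 / 0.098946

doubling time ≈ 7.01 months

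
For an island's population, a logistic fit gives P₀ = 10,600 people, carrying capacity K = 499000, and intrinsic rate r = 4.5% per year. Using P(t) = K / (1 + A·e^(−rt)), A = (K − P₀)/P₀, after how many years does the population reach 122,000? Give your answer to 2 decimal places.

A = (499000 − 10600)/10600 = 46.07547
122000 = 499000/(1 + 46.07547·e^(−0.045t)) → 1 + 46.07547·e^(−0.045t) = 4.09016
e^(−0.045t) = 0.067067 → t = ln(14.91036)/0.045 = 2.70206/0.045

t ≈ 60.05 years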